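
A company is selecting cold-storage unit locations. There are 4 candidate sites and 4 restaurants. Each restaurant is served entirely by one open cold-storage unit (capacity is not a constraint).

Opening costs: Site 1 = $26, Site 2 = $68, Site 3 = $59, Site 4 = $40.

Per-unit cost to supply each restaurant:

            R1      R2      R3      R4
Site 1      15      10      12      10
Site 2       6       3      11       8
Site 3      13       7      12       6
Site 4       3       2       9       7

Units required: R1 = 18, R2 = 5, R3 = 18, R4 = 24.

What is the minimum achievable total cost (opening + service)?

For any fixed open set, each restaurant goes to its cheapest open site; total = fixed + service.
{Site 4}: R1→Site 4 3·18=54, R2→Site 4 2·5=10, R3→Site 4 9·18=162, R4→Site 4 7·24=168. Service 394; fixed 40; total 434.
{Site 1, Site 4}: service 394 + fixed 66 = 460
{Site 3, Site 4}: R1→Site 4 3·18=54, R2→Site 4 2·5=10, R3→Site 4 9·18=162, R4→Site 3 6·24=144. Service 370; fixed 99; total 469.
{Site 1, Site 2, Site 3, Site 4}: service 370 + fixed 193 = 563
No other subset beats 434.

Minimum total cost: 434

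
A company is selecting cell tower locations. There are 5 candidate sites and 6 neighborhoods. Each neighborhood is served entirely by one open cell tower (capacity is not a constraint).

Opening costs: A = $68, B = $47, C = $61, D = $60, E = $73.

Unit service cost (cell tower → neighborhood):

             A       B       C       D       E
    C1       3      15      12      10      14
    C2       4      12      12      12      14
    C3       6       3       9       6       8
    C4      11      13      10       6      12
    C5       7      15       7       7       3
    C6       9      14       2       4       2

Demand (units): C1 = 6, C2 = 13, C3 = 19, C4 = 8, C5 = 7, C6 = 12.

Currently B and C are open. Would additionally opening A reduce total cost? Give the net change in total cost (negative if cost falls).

Yes — net change −90 (cost falls by 90).

Current service cost with {B, C}: 438.
Adding A: each neighborhood re-picks its cheapest; new service cost 280, saving 158.
Extra fixed cost: 68. Net change = 68 − 158 = -90.
(Totals: 546 → 456.)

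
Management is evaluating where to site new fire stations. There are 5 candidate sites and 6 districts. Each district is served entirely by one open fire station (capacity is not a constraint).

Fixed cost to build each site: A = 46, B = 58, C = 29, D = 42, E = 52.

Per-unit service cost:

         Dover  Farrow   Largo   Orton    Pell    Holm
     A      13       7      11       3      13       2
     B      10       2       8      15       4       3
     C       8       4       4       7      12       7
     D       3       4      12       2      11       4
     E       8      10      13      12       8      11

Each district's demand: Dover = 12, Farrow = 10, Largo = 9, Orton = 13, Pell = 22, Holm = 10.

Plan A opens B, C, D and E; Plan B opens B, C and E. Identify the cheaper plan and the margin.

Plan A: {B, C, D, E}: Dover→D 3·12=36, Farrow→B 2·10=20, Largo→C 4·9=36, Orton→D 2·13=26, Pell→B 4·22=88, Holm→B 3·10=30. Service 236; fixed 181; total 417.
Plan B: {B, C, E}: Dover→C 8·12=96, Farrow→B 2·10=20, Largo→C 4·9=36, Orton→C 7·13=91, Pell→B 4·22=88, Holm→B 3·10=30. Service 361; fixed 139; total 500.
Difference: |417 − 500| = 83.

Plan A is cheaper by 83.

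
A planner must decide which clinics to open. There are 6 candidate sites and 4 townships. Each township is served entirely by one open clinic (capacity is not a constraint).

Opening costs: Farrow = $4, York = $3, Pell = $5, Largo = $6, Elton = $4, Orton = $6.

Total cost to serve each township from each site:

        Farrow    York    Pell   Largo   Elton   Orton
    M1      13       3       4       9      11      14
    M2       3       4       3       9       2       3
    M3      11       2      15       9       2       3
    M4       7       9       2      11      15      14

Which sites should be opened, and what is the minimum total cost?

For any fixed open set, each township goes to its cheapest open site; total = fixed + service.
{York, Pell}: M1→York 3, M2→Pell 3, M3→York 2, M4→Pell 2. Service 10; fixed 8; total 18.
{Pell, Elton}: service 10 + fixed 9 = 19
{York}: M1→York 3, M2→York 4, M3→York 2, M4→York 9. Service 18; fixed 3; total 21.
{Farrow, York, Pell, Largo, Elton, Orton}: M1→York 3, M2→Elton 2, M3→York 2, M4→Pell 2. Service 9; fixed 28; total 37.
No other subset beats 18.

Open York and Pell; minimum total cost 18.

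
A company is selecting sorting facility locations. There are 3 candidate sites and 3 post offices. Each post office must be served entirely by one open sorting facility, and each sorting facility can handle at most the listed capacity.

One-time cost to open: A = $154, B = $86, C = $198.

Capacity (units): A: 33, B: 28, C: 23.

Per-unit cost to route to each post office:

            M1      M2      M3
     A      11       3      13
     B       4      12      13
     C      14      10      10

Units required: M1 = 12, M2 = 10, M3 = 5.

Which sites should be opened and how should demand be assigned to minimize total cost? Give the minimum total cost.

Minimum total cost: 319

Open {B}: M1→B 4·12=48, M2→B 12·10=120, M3→B 13·5=65.
Loads: B carries 27/28. Service 233; fixed 86; total 319.
Next best feasible plan costs 381.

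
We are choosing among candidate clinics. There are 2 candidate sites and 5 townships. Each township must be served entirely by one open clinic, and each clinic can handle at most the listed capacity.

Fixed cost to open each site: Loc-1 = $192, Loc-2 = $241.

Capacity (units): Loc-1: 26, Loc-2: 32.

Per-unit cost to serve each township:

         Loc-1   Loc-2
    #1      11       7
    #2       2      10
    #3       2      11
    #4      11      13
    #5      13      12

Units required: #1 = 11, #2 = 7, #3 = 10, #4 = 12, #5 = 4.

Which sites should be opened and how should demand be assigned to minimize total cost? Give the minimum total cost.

Minimum total cost: 748

Open {Loc-1, Loc-2}: #1→Loc-2 7·11=77, #2→Loc-1 2·7=14, #3→Loc-1 2·10=20, #4→Loc-2 13·12=156, #5→Loc-2 12·4=48.
Loads: Loc-1 carries 17/26, Loc-2 carries 27/32. Service 315; fixed 433; total 748.
Next best feasible plan costs 752.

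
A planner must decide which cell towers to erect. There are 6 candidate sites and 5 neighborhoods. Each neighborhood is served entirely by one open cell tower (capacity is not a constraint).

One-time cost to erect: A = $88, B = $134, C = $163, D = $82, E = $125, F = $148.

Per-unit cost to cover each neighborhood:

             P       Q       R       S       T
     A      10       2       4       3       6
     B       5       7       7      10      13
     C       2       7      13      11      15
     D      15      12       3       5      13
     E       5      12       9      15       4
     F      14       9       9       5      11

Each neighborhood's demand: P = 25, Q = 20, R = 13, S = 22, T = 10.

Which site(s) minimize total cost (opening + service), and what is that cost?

For any fixed open set, each neighborhood goes to its cheapest open site; total = fixed + service.
{A, C}: P→C 2·25=50, Q→A 2·20=40, R→A 4·13=52, S→A 3·22=66, T→A 6·10=60. Service 268; fixed 251; total 519.
{A, E}: service 323 + fixed 213 = 536
{A}: P→A 10·25=250, Q→A 2·20=40, R→A 4·13=52, S→A 3·22=66, T→A 6·10=60. Service 468; fixed 88; total 556.
{A, B, C, D, E, F}: service 235 + fixed 740 = 975
No other subset beats 519.

Open A and C; minimum total cost 519.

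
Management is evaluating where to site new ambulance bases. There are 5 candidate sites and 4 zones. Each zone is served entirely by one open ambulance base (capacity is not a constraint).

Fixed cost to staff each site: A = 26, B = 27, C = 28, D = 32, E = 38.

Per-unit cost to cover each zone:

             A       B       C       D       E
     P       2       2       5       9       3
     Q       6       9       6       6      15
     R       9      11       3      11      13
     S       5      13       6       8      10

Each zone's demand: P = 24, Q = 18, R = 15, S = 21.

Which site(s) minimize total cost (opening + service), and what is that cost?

For any fixed open set, each zone goes to its cheapest open site; total = fixed + service.
{A, C}: P→A 2·24=48, Q→A 6·18=108, R→C 3·15=45, S→A 5·21=105. Service 306; fixed 54; total 360.
{B, C}: P→B 2·24=48, Q→C 6·18=108, R→C 3·15=45, S→C 6·21=126. Service 327; fixed 55; total 382.
{A, B, C}: P→A 2·24=48, Q→A 6·18=108, R→C 3·15=45, S→A 5·21=105. Service 306; fixed 81; total 387.
{A, B, C, D, E}: service 306 + fixed 151 = 457
No other subset beats 360.

Open A and C; minimum total cost 360.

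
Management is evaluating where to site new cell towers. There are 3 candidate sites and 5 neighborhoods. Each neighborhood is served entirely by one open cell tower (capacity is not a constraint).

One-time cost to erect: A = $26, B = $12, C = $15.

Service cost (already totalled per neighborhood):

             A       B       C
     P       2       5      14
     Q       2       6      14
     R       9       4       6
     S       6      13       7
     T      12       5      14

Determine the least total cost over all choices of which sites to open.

Minimum total cost: 45

For any fixed open set, each neighborhood goes to its cheapest open site; total = fixed + service.
{B}: P→B 5, Q→B 6, R→B 4, S→B 13, T→B 5. Service 33; fixed 12; total 45.
{B, C}: P→B 5, Q→B 6, R→B 4, S→C 7, T→B 5. Service 27; fixed 27; total 54.
{A}: P→A 2, Q→A 2, R→A 9, S→A 6, T→A 12. Service 31; fixed 26; total 57.
{A, B, C}: service 19 + fixed 53 = 72
No other subset beats 45.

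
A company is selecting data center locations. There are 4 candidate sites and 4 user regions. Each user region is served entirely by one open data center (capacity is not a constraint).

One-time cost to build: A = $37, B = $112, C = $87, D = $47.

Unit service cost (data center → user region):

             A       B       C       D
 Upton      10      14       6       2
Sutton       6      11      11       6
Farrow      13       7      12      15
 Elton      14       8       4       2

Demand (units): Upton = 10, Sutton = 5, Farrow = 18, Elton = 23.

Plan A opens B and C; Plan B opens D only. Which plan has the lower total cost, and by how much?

Plan B is cheaper by 119.

Plan A: {B, C}: Upton→C 6·10=60, Sutton→B 11·5=55, Farrow→B 7·18=126, Elton→C 4·23=92. Service 333; fixed 199; total 532.
Plan B: {D}: Upton→D 2·10=20, Sutton→D 6·5=30, Farrow→D 15·18=270, Elton→D 2·23=46. Service 366; fixed 47; total 413.
Difference: |532 − 413| = 119.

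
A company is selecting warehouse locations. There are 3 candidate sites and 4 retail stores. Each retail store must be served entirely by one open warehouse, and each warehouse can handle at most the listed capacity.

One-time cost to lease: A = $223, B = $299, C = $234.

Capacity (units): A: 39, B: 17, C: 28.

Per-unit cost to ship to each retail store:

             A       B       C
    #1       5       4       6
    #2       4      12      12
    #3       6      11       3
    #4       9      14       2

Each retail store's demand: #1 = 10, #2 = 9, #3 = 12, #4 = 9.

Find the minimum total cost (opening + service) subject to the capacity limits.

Minimum total cost: 597

Open {A, C}: #1→A 5·10=50, #2→A 4·9=36, #3→C 3·12=36, #4→C 2·9=18.
Loads: A carries 19/39, C carries 21/28. Service 140; fixed 457; total 597.
Next best feasible plan costs 633.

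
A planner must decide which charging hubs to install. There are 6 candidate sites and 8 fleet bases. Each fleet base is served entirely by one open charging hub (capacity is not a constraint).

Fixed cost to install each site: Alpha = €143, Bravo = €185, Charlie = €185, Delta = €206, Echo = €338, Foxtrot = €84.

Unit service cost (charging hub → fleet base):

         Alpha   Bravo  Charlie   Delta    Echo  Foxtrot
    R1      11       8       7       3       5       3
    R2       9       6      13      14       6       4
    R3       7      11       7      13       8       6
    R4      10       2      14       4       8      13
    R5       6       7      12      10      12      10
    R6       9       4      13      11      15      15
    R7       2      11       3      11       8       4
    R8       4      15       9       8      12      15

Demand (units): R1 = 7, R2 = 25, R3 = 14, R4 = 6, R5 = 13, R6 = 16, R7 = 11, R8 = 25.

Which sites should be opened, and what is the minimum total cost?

For any fixed open set, each fleet base goes to its cheapest open site; total = fixed + service.
{Alpha, Foxtrot}: R1→Foxtrot 3·7=21, R2→Foxtrot 4·25=100, R3→Foxtrot 6·14=84, R4→Alpha 10·6=60, R5→Alpha 6·13=78, R6→Alpha 9·16=144, R7→Alpha 2·11=22, R8→Alpha 4·25=100. Service 609; fixed 227; total 836.
{Alpha, Bravo, Foxtrot}: service 481 + fixed 412 = 893
{Alpha, Bravo}: service 580 + fixed 328 = 908
{Alpha, Bravo, Charlie, Delta, Echo, Foxtrot}: R1→Delta 3·7=21, R2→Foxtrot 4·25=100, R3→Foxtrot 6·14=84, R4→Bravo 2·6=12, R5→Alpha 6·13=78, R6→Bravo 4·16=64, R7→Alpha 2·11=22, R8→Alpha 4·25=100. Service 481; fixed 1141; total 1622.
No other subset beats 836.

Open Alpha and Foxtrot; minimum total cost 836.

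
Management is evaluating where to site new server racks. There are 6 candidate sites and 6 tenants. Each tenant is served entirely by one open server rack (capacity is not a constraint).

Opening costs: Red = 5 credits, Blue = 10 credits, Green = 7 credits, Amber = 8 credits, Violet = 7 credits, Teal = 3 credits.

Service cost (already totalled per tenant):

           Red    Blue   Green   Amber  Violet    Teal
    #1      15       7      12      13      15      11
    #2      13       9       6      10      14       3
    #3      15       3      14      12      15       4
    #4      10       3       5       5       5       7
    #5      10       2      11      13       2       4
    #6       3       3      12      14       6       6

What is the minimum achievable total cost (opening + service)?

For any fixed open set, each tenant goes to its cheapest open site; total = fixed + service.
{Blue, Teal}: #1→Blue 7, #2→Teal 3, #3→Blue 3, #4→Blue 3, #5→Blue 2, #6→Blue 3. Service 21; fixed 13; total 34.
{Blue}: service 27 + fixed 10 = 37
{Teal}: service 35 + fixed 3 = 38
{Red, Blue, Green, Amber, Violet, Teal}: service 21 + fixed 40 = 61
No other subset beats 34.

Minimum total cost: 34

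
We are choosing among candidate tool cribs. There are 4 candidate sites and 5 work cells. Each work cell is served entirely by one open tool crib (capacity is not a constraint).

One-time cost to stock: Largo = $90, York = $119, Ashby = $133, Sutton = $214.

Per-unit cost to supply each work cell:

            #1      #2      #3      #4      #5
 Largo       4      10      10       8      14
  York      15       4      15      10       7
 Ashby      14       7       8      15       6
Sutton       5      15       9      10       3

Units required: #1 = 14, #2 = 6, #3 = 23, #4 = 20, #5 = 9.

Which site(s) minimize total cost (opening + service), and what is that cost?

For any fixed open set, each work cell goes to its cheapest open site; total = fixed + service.
{Largo, Ashby}: #1→Largo 4·14=56, #2→Ashby 7·6=42, #3→Ashby 8·23=184, #4→Largo 8·20=160, #5→Ashby 6·9=54. Service 496; fixed 223; total 719.
{Largo}: service 632 + fixed 90 = 722
{Largo, York}: service 533 + fixed 209 = 742
{Largo, York, Ashby, Sutton}: service 451 + fixed 556 = 1007
No other subset beats 719.

Open Largo and Ashby; minimum total cost 719.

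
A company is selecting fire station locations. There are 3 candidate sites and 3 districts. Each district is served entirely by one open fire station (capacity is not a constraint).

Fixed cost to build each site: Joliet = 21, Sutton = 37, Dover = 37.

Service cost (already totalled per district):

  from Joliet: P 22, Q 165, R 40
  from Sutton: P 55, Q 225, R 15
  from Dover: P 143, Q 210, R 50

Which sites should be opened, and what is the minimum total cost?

For any fixed open set, each district goes to its cheapest open site; total = fixed + service.
{Joliet}: P→Joliet 22, Q→Joliet 165, R→Joliet 40. Service 227; fixed 21; total 248.
{Joliet, Sutton}: service 202 + fixed 58 = 260
{Joliet, Dover}: service 227 + fixed 58 = 285
{Joliet, Sutton, Dover}: service 202 + fixed 95 = 297
No other subset beats 248.

Open Joliet only; minimum total cost 248.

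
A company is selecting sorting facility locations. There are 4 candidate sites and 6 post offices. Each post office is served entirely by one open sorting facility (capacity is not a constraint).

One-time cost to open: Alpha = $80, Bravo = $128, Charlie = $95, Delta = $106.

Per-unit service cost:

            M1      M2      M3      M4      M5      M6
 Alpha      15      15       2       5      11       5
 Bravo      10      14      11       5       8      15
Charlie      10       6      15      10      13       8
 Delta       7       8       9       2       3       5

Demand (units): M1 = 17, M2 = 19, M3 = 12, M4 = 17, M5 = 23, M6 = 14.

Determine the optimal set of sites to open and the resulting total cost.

For any fixed open set, each post office goes to its cheapest open site; total = fixed + service.
{Alpha, Delta}: M1→Delta 7·17=119, M2→Delta 8·19=152, M3→Alpha 2·12=24, M4→Delta 2·17=34, M5→Delta 3·23=69, M6→Alpha 5·14=70. Service 468; fixed 186; total 654.
{Delta}: M1→Delta 7·17=119, M2→Delta 8·19=152, M3→Delta 9·12=108, M4→Delta 2·17=34, M5→Delta 3·23=69, M6→Delta 5·14=70. Service 552; fixed 106; total 658.
{Alpha, Charlie, Delta}: service 430 + fixed 281 = 711
{Alpha, Bravo, Charlie, Delta}: M1→Delta 7·17=119, M2→Charlie 6·19=114, M3→Alpha 2·12=24, M4→Delta 2·17=34, M5→Delta 3·23=69, M6→Alpha 5·14=70. Service 430; fixed 409; total 839.
(All 15 nonempty subsets were checked; Alpha and Delta is lowest.)

Open Alpha and Delta; minimum total cost 654.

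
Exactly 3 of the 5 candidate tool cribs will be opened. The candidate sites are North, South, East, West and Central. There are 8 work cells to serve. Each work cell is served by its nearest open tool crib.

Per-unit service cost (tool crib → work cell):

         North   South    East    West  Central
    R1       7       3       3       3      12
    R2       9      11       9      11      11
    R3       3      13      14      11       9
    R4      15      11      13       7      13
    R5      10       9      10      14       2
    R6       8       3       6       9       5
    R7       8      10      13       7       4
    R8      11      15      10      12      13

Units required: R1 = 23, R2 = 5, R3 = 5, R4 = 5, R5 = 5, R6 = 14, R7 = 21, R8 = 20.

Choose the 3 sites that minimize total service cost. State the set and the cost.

Choose North, South and Central; total service cost 540.

With exactly 3 open, each work cell uses its cheapest among the chosen.
{North, South, Central}: R1→South 3·23=69, R2→North 9·5=45, R3→North 3·5=15, R4→South 11·5=55, R5→Central 2·5=10, R6→South 3·14=42, R7→Central 4·21=84, R8→North 11·20=220. Service cost 540.
{North, West, Central}: service cost 548
{South, East, Central}: service cost 550
Among all 10 size-3 choices, {North, South, Central} is lowest.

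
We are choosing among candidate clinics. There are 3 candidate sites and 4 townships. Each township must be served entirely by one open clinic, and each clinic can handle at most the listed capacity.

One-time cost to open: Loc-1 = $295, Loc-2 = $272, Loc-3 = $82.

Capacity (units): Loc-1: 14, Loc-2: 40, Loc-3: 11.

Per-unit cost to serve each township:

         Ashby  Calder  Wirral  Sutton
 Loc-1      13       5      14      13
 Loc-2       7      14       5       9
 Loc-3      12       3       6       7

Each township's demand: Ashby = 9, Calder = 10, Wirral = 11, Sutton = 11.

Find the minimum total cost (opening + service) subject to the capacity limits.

Open {Loc-2, Loc-3}: Ashby→Loc-2 7·9=63, Calder→Loc-3 3·10=30, Wirral→Loc-2 5·11=55, Sutton→Loc-2 9·11=99.
Loads: Loc-2 carries 31/40, Loc-3 carries 10/11. Service 247; fixed 354; total 601.
Next best feasible plan costs 689.

Minimum total cost: 601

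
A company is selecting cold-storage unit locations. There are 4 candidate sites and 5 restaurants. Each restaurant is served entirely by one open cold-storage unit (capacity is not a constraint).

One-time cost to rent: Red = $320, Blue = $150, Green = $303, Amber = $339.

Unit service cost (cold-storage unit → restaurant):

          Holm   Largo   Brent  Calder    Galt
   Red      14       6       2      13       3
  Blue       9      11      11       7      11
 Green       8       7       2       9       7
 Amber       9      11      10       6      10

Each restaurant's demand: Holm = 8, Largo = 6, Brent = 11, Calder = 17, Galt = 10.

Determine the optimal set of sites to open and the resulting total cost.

For any fixed open set, each restaurant goes to its cheapest open site; total = fixed + service.
{Blue}: Holm→Blue 9·8=72, Largo→Blue 11·6=66, Brent→Blue 11·11=121, Calder→Blue 7·17=119, Galt→Blue 11·10=110. Service 488; fixed 150; total 638.
{Green}: service 351 + fixed 303 = 654
{Red}: service 421 + fixed 320 = 741
{Red, Blue, Green, Amber}: service 254 + fixed 1112 = 1366
No other subset beats 638.

Open Blue only; minimum total cost 638.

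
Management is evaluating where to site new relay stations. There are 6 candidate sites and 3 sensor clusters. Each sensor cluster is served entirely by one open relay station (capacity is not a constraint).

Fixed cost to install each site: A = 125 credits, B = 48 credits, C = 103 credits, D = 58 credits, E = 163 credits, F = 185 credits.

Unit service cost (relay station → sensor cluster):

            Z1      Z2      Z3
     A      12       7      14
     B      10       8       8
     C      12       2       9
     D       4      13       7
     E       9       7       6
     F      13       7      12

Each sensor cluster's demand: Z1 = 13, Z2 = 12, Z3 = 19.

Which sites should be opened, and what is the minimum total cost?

For any fixed open set, each sensor cluster goes to its cheapest open site; total = fixed + service.
{C, D}: Z1→D 4·13=52, Z2→C 2·12=24, Z3→D 7·19=133. Service 209; fixed 161; total 370.
{B, D}: service 281 + fixed 106 = 387
{D}: service 341 + fixed 58 = 399
{A, B, C, D, E, F}: service 190 + fixed 682 = 872
No other subset beats 370.

Open C and D; minimum total cost 370.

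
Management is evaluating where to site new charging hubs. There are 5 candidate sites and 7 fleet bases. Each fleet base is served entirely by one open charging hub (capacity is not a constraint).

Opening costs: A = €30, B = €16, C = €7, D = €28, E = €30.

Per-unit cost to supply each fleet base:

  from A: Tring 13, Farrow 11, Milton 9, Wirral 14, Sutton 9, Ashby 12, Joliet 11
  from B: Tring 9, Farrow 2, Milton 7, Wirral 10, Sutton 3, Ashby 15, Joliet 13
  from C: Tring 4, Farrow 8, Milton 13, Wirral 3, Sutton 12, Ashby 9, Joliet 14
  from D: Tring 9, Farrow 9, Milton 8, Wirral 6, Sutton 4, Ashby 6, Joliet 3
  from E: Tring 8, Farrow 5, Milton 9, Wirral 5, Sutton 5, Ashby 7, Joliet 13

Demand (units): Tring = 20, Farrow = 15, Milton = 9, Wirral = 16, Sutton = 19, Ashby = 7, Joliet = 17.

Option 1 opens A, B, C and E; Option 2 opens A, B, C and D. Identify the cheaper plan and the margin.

Option 2 is cheaper by 145.

Option 1: {A, B, C, E}: Tring→C 4·20=80, Farrow→B 2·15=30, Milton→B 7·9=63, Wirral→C 3·16=48, Sutton→B 3·19=57, Ashby→E 7·7=49, Joliet→A 11·17=187. Service 514; fixed 83; total 597.
Option 2: {A, B, C, D}: Tring→C 4·20=80, Farrow→B 2·15=30, Milton→B 7·9=63, Wirral→C 3·16=48, Sutton→B 3·19=57, Ashby→D 6·7=42, Joliet→D 3·17=51. Service 371; fixed 81; total 452.
Difference: |597 − 452| = 145.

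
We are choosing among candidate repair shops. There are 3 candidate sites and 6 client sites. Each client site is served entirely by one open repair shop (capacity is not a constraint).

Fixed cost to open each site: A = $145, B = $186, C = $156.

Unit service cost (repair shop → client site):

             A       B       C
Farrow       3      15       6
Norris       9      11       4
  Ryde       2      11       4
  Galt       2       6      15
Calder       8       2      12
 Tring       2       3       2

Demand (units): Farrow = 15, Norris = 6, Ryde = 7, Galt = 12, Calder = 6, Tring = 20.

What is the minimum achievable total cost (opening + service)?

For any fixed open set, each client site goes to its cheapest open site; total = fixed + service.
{A}: Farrow→A 3·15=45, Norris→A 9·6=54, Ryde→A 2·7=14, Galt→A 2·12=24, Calder→A 8·6=48, Tring→A 2·20=40. Service 225; fixed 145; total 370.
{A, C}: Farrow→A 3·15=45, Norris→C 4·6=24, Ryde→A 2·7=14, Galt→A 2·12=24, Calder→A 8·6=48, Tring→A 2·20=40. Service 195; fixed 301; total 496.
{A, B}: Farrow→A 3·15=45, Norris→A 9·6=54, Ryde→A 2·7=14, Galt→A 2·12=24, Calder→B 2·6=12, Tring→A 2·20=40. Service 189; fixed 331; total 520.
{A, B, C}: service 159 + fixed 487 = 646
(All 7 nonempty subsets were checked; A only is lowest.)

Minimum total cost: 370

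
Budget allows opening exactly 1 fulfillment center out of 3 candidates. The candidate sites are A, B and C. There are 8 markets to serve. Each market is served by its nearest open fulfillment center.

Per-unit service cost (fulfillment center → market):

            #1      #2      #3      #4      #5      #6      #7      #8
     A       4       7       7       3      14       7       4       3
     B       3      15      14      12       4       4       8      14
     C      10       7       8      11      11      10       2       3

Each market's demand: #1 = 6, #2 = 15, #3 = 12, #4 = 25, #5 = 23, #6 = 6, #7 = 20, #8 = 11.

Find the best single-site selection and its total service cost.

Choose A only; total service cost 765.

With exactly 1 open, each market uses its cheapest among the chosen.
{A}: #1→A 4·6=24, #2→A 7·15=105, #3→A 7·12=84, #4→A 3·25=75, #5→A 14·23=322, #6→A 7·6=42, #7→A 4·20=80, #8→A 3·11=33. Service cost 765.
{C}: service cost 922
{B}: service cost 1141
Among all 3 size-1 choices, {A} is lowest.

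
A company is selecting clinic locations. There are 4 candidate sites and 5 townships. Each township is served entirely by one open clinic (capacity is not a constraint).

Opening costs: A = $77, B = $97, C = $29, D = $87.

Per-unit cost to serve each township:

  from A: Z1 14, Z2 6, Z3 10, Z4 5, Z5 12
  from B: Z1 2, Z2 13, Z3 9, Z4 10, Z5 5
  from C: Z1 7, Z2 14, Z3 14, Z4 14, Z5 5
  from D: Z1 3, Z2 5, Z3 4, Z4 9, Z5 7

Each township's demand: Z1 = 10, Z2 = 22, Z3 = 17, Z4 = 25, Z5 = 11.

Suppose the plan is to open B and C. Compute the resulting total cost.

Total cost: 890

Each township is assigned to its cheapest site among the open ones.
{B, C}: Z1→B 2·10=20, Z2→B 13·22=286, Z3→B 9·17=153, Z4→B 10·25=250, Z5→B 5·11=55. Service 764; fixed 126; total 890.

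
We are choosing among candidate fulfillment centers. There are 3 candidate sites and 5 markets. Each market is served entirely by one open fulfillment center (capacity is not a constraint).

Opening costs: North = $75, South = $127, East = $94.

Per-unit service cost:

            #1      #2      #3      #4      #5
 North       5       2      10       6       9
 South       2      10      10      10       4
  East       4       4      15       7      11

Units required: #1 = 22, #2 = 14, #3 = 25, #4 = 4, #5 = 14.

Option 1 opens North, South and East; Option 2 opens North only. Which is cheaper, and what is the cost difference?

Option 2 is cheaper by 85.

Option 1: {North, South, East}: #1→South 2·22=44, #2→North 2·14=28, #3→North 10·25=250, #4→North 6·4=24, #5→South 4·14=56. Service 402; fixed 296; total 698.
Option 2: {North}: #1→North 5·22=110, #2→North 2·14=28, #3→North 10·25=250, #4→North 6·4=24, #5→North 9·14=126. Service 538; fixed 75; total 613.
Difference: |698 − 613| = 85.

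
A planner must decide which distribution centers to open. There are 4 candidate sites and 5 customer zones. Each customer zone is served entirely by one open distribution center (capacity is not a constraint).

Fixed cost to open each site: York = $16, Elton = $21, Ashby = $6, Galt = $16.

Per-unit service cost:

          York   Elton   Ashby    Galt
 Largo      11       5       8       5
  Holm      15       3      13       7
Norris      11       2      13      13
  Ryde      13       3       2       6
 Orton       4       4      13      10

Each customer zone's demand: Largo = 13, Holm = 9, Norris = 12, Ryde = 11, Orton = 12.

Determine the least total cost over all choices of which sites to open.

Minimum total cost: 213

For any fixed open set, each customer zone goes to its cheapest open site; total = fixed + service.
{Elton, Ashby}: Largo→Elton 5·13=65, Holm→Elton 3·9=27, Norris→Elton 2·12=24, Ryde→Ashby 2·11=22, Orton→Elton 4·12=48. Service 186; fixed 27; total 213.
{Elton}: Largo→Elton 5·13=65, Holm→Elton 3·9=27, Norris→Elton 2·12=24, Ryde→Elton 3·11=33, Orton→Elton 4·12=48. Service 197; fixed 21; total 218.
{York, Elton, Ashby}: Largo→Elton 5·13=65, Holm→Elton 3·9=27, Norris→Elton 2·12=24, Ryde→Ashby 2·11=22, Orton→York 4·12=48. Service 186; fixed 43; total 229.
{York, Elton, Ashby, Galt}: service 186 + fixed 59 = 245
No other subset beats 213.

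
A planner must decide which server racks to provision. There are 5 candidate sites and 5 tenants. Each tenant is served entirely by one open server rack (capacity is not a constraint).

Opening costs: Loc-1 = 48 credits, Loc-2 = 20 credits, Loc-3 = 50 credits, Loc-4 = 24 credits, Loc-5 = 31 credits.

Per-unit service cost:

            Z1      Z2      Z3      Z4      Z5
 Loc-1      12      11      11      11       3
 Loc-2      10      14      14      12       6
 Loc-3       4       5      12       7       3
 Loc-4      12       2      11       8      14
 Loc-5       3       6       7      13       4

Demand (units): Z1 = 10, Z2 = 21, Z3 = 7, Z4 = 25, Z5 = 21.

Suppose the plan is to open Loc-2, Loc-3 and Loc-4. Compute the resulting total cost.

Each tenant is assigned to its cheapest site among the open ones.
{Loc-2, Loc-3, Loc-4}: Z1→Loc-3 4·10=40, Z2→Loc-4 2·21=42, Z3→Loc-4 11·7=77, Z4→Loc-3 7·25=175, Z5→Loc-3 3·21=63. Service 397; fixed 94; total 491.

Total cost: 491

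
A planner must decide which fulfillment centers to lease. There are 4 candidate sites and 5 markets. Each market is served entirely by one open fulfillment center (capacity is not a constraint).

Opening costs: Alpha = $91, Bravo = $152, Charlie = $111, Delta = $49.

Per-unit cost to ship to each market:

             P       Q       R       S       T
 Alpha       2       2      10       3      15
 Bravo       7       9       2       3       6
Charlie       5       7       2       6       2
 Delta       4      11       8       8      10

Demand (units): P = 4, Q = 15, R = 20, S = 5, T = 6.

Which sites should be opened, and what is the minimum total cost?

For any fixed open set, each market goes to its cheapest open site; total = fixed + service.
{Alpha, Charlie}: P→Alpha 2·4=8, Q→Alpha 2·15=30, R→Charlie 2·20=40, S→Alpha 3·5=15, T→Charlie 2·6=12. Service 105; fixed 202; total 307.
{Charlie}: P→Charlie 5·4=20, Q→Charlie 7·15=105, R→Charlie 2·20=40, S→Charlie 6·5=30, T→Charlie 2·6=12. Service 207; fixed 111; total 318.
{Alpha, Charlie, Delta}: service 105 + fixed 251 = 356
{Alpha, Bravo, Charlie, Delta}: service 105 + fixed 403 = 508
No other subset beats 307.

Open Alpha and Charlie; minimum total cost 307.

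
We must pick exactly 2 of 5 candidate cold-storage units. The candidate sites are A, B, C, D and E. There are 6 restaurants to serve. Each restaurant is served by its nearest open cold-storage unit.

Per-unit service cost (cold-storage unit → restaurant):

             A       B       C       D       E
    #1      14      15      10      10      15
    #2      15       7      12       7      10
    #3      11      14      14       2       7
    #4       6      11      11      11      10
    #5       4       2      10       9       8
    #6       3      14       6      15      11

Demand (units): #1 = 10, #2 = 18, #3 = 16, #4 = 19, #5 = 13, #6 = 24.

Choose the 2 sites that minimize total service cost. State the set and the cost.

Choose A and D; total service cost 496.

With exactly 2 open, each restaurant uses its cheapest among the chosen.
{A, D}: #1→D 10·10=100, #2→D 7·18=126, #3→D 2·16=32, #4→A 6·19=114, #5→A 4·13=52, #6→A 3·24=72. Service cost 496.
{A, B}: service cost 654
{A, E}: service cost 670
Among all 10 size-2 choices, {A, D} is lowest.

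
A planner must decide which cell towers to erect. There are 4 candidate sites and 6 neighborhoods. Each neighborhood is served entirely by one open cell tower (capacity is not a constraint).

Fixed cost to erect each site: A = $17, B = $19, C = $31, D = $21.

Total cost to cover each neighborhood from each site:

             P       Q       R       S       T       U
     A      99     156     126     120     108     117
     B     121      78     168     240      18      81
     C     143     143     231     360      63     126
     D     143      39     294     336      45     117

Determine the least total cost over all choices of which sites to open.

For any fixed open set, each neighborhood goes to its cheapest open site; total = fixed + service.
{A, B, D}: P→A 99, Q→D 39, R→A 126, S→A 120, T→B 18, U→B 81. Service 483; fixed 57; total 540.
{A, B}: P→A 99, Q→B 78, R→A 126, S→A 120, T→B 18, U→B 81. Service 522; fixed 36; total 558.
{A, B, C, D}: P→A 99, Q→D 39, R→A 126, S→A 120, T→B 18, U→B 81. Service 483; fixed 88; total 571.
{A}: service 726 + fixed 17 = 743
No other subset beats 540.

Minimum total cost: 540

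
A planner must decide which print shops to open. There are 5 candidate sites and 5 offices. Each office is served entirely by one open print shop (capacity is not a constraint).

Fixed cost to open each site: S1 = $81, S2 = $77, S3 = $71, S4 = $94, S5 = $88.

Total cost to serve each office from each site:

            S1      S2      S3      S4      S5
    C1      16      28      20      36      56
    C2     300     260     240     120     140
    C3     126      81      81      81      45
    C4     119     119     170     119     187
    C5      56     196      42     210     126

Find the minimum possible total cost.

For any fixed open set, each office goes to its cheapest open site; total = fixed + service.
{S1, S5}: C1→S1 16, C2→S5 140, C3→S5 45, C4→S1 119, C5→S1 56. Service 376; fixed 169; total 545.
{S3, S4}: service 382 + fixed 165 = 547
{S1, S4}: C1→S1 16, C2→S4 120, C3→S4 81, C4→S1 119, C5→S1 56. Service 392; fixed 175; total 567.
{S1, S2, S3, S4, S5}: service 342 + fixed 411 = 753
No other subset beats 545.

Minimum total cost: 545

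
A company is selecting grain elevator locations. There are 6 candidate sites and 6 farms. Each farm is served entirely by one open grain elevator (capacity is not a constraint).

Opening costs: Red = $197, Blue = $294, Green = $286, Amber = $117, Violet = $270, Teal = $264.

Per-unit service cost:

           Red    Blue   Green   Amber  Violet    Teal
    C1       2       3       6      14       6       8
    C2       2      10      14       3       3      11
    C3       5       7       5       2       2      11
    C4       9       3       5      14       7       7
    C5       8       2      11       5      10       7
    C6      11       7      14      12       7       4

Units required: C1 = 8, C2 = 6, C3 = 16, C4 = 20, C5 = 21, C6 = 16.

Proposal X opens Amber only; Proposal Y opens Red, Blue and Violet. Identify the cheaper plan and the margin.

Proposal X: {Amber}: C1→Amber 14·8=112, C2→Amber 3·6=18, C3→Amber 2·16=32, C4→Amber 14·20=280, C5→Amber 5·21=105, C6→Amber 12·16=192. Service 739; fixed 117; total 856.
Proposal Y: {Red, Blue, Violet}: C1→Red 2·8=16, C2→Red 2·6=12, C3→Violet 2·16=32, C4→Blue 3·20=60, C5→Blue 2·21=42, C6→Blue 7·16=112. Service 274; fixed 761; total 1035.
Difference: |856 − 1035| = 179.

Proposal X is cheaper by 179.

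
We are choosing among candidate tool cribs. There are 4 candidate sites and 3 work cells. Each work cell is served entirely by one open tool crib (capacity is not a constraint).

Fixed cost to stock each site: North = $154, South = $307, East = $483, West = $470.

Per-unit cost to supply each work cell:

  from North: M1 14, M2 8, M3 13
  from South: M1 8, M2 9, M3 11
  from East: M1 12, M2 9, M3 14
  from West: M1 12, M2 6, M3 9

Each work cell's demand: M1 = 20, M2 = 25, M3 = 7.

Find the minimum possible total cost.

Minimum total cost: 725

For any fixed open set, each work cell goes to its cheapest open site; total = fixed + service.
{North}: M1→North 14·20=280, M2→North 8·25=200, M3→North 13·7=91. Service 571; fixed 154; total 725.
{South}: service 462 + fixed 307 = 769
{North, South}: service 437 + fixed 461 = 898
{North, South, East, West}: service 373 + fixed 1414 = 1787
No other subset beats 725.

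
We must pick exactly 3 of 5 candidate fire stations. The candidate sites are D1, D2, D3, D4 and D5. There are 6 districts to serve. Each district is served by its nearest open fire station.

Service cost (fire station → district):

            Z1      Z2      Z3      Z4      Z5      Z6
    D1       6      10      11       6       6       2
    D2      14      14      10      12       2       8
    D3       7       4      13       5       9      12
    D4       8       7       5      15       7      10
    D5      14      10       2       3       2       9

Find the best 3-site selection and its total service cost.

Choose D1, D3 and D5; total service cost 19.

With exactly 3 open, each district uses its cheapest among the chosen.
{D1, D3, D5}: Z1→D1 6, Z2→D3 4, Z3→D5 2, Z4→D5 3, Z5→D5 2, Z6→D1 2. Service cost 19.
{D1, D4, D5}: service cost 22
{D1, D2, D5}: service cost 25
Among all 10 size-3 choices, {D1, D3, D5} is lowest.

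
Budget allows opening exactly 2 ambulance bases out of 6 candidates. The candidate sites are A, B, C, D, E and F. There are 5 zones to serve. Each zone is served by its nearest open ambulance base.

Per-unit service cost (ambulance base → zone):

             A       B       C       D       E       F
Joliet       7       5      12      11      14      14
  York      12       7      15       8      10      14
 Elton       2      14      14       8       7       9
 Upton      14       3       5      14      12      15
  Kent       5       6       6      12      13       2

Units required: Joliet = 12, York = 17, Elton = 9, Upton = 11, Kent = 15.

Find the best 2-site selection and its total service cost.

With exactly 2 open, each zone uses its cheapest among the chosen.
{A, B}: Joliet→B 5·12=60, York→B 7·17=119, Elton→A 2·9=18, Upton→B 3·11=33, Kent→A 5·15=75. Service cost 305.
{B, F}: service cost 323
{B, E}: service cost 365
Among all 15 size-2 choices, {A, B} is lowest.

Choose A and B; total service cost 305.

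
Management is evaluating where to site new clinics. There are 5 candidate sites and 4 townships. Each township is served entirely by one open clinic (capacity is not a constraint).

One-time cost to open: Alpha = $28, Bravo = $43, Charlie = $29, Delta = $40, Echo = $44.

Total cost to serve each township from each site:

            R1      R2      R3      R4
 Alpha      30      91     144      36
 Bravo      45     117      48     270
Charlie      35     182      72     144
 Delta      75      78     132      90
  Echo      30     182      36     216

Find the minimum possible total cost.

For any fixed open set, each township goes to its cheapest open site; total = fixed + service.
{Alpha, Echo}: R1→Alpha 30, R2→Alpha 91, R3→Echo 36, R4→Alpha 36. Service 193; fixed 72; total 265.
{Alpha, Bravo}: R1→Alpha 30, R2→Alpha 91, R3→Bravo 48, R4→Alpha 36. Service 205; fixed 71; total 276.
{Alpha, Charlie}: R1→Alpha 30, R2→Alpha 91, R3→Charlie 72, R4→Alpha 36. Service 229; fixed 57; total 286.
{Alpha, Bravo, Charlie, Delta, Echo}: service 180 + fixed 184 = 364
No other subset beats 265.

Minimum total cost: 265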